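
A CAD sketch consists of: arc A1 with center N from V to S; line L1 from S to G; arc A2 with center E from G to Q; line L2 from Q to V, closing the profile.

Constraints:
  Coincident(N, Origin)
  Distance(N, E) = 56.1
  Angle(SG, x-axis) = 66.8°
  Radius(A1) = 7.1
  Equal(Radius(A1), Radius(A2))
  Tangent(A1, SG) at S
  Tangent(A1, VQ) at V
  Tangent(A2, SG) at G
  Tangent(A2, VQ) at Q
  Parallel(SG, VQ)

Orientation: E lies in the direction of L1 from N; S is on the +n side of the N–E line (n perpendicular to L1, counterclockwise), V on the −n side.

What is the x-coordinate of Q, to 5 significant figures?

28.626

The slot axis is L1's direction at 66.8°, so u = (cos 66.8°, sin 66.8°) = (0.39394, 0.91914) and n = (−sin 66.8°, cos 66.8°) = (-0.91914, 0.39394). N is at the origin and E lies 56.1 along u from N, so E = 56.1·u = (22.100, 51.563). Tangency of A1 to both parallel lines with radius 7.1 puts S and V at N ± 7.1·n: S = (-6.5259, 2.7970), V = (6.5259, -2.7970). Equal radii place G and Q the same way about E: G = E + 7.1·n = (15.574, 54.360), Q = E − 7.1·n = (28.626, 48.767). So Q.x = 28.626.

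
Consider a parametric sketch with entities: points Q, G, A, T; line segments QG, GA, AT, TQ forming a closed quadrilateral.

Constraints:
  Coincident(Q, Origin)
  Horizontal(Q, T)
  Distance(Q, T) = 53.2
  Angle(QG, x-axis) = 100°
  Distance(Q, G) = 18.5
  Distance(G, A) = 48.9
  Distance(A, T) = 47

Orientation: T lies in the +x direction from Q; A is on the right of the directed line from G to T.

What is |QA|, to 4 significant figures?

31.01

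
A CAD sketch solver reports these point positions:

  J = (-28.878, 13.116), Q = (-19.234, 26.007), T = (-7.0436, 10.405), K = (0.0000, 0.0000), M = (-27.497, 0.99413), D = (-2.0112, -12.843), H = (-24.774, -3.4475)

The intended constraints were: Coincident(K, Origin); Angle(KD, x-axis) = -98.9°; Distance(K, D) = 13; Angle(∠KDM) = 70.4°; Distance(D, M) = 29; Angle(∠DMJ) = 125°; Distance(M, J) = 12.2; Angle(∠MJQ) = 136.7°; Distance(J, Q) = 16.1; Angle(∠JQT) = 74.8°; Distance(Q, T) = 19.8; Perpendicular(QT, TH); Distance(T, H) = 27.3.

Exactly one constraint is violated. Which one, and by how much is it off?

Distance(T, H) = 27.3 — off by 4.80.

K = (0.00, 0.00) ✓; KD at -98.90° ✓; |KD| = 13.00 ✓; ∠KDM = 70.40° ✓; |DM| = 29.00 ✓; ∠DMJ = 125.0° ✓; |MJ| = 12.20 ✓; ∠MJQ = 136.7° ✓; |JQ| = 16.10 ✓; ∠JQT = 74.80° ✓; |QT| = 19.80 ✓; ∠(QT, TH) = 90.00° ✓; |TH| = 22.50 ✗.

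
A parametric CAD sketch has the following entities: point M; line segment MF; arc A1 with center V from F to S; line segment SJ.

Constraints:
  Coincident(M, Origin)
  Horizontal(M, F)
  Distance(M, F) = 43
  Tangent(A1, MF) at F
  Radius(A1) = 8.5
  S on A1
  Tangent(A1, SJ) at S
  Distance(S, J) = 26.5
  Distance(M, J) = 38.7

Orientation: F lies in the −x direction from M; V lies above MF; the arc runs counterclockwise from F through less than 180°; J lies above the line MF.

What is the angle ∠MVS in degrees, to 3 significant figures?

11.6°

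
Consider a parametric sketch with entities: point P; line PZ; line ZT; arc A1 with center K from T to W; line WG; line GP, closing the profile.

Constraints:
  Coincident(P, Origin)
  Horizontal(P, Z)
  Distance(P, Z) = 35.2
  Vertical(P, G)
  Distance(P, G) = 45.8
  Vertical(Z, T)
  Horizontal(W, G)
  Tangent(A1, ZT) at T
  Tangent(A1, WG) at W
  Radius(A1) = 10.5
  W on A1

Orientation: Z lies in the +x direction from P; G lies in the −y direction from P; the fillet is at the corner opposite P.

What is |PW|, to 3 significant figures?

52.0

P is at the origin; P and Z share the same y with |PZ| = 35.2 and Z on the +x side, so Z = (35.2, 0.00). PG is vertical with |PG| = 45.8 and G on the −y side, so G = (0.00, -45.8). The virtual corner opposite P is at (35.2, -45.8). Tangency of A1 to ZT means the radius KT is perpendicular to ZT and A1 meets WG tangentially, so KW is at right angles to WG, with radius 10.5, so the center K sits 10.5 in from both sides at K = (24.7, -35.3). That places the tangent points at T = (35.2, -35.3) on ZT and W = (24.7, -45.8) on WG. Then |PW| = |W − P| = 52.0.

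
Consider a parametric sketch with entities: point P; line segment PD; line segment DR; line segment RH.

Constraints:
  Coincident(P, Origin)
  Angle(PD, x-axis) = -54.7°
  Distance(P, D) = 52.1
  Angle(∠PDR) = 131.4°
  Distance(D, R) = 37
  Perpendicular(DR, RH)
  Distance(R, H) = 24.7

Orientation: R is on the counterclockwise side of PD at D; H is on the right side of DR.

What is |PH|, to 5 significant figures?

95.780

P is at the origin; PD runs at -54.7° with length 52.1, so D = 52.1·(cos -54.7°, sin -54.7°) = (30.106, -42.521). ∠PDR = 131.4°, so DR runs at -54.7° + (180° − 131.4°) = -6.1000° from the x-axis; with |DR| = 37.0, R = D + 37.0·(cos -6.1000°, sin -6.1000°) = (66.897, -46.453). DR is perpendicular to RH; with |RH| = 24.7 on the right of DR, H = R + 24.7·(-0.10626, -0.99434) = (64.272, -71.013). Then |PH| = |H − P| = 95.780.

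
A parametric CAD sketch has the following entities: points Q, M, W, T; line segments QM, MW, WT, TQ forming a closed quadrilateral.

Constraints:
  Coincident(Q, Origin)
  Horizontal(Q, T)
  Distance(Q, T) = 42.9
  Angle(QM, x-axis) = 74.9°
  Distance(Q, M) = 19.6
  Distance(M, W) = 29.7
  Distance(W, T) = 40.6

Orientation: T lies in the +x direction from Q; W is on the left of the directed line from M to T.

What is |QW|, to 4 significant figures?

47.06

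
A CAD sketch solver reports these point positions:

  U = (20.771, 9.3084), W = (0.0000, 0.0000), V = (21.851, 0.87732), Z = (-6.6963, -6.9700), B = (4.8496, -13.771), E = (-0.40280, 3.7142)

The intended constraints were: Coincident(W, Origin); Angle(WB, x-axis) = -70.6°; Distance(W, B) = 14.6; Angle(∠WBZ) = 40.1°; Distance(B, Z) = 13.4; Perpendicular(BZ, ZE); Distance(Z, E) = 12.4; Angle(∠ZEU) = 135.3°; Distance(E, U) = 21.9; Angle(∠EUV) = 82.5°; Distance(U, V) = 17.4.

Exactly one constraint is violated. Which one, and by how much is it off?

Distance(U, V) = 17.4 — off by 8.90.

W = (0.00, 0.00) ✓; WB at -70.60° ✓; |WB| = 14.60 ✓; ∠WBZ = 40.10° ✓; |BZ| = 13.40 ✓; ∠(BZ, ZE) = 90.00° ✓; |ZE| = 12.40 ✓; ∠ZEU = 135.3° ✓; |EU| = 21.90 ✓; ∠EUV = 82.50° ✓; |UV| = 8.500 ✗.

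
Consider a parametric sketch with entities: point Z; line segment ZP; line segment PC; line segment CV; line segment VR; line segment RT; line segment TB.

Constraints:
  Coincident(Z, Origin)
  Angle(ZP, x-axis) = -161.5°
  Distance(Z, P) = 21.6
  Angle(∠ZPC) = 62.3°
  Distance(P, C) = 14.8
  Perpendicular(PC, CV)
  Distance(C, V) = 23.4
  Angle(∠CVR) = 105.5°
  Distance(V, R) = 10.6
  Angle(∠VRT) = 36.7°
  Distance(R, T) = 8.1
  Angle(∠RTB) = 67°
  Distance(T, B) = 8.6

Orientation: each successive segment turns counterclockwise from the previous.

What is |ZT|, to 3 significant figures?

0.861

Z is at the origin; ZP runs at -161.5° with length 21.6, so P = (-20.5, -6.85). ∠ZPC = 62.3° gives PC at -43.8° from the x-axis; with |PC| = 14.8, C = (-9.80, -17.1). PC ⟂ CV, so CV runs at 46.2°; with |CV| = 23.4, V = (6.39, -0.208). ∠CVR = 105.5° gives VR at 121° from the x-axis; with |VR| = 10.6, R = (0.983, 8.91). ∠VRT = 36.7° gives RT at -96.0° from the x-axis; with |RT| = 8.1, T = (0.136, 0.850). Then |ZT| = |T − Z| = 0.861.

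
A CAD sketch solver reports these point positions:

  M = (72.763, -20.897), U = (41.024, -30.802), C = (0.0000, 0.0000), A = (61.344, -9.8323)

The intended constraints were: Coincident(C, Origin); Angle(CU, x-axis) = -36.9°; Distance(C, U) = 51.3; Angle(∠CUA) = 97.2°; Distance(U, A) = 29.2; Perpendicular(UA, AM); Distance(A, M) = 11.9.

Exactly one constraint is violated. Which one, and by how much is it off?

Distance(A, M) = 11.9 — off by 4.00.

C = (0.00, 0.00) ✓; CU at -36.90° ✓; |CU| = 51.30 ✓; ∠CUA = 97.20° ✓; |UA| = 29.20 ✓; ∠(UA, AM) = 90.00° ✓; |AM| = 15.90 ✗.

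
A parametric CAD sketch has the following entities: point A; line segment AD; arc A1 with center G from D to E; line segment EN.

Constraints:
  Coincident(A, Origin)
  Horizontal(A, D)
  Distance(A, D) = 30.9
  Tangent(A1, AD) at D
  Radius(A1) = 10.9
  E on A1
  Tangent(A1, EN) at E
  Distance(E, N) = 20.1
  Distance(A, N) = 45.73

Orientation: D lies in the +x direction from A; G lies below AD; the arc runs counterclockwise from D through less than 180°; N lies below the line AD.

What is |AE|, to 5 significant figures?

26.687

Checks: |GE| = 10.90 ✓; ∠(GE, EN) = 90.00° ✓; |EN| = 20.10 ✓; |AN| = 45.73 ✓.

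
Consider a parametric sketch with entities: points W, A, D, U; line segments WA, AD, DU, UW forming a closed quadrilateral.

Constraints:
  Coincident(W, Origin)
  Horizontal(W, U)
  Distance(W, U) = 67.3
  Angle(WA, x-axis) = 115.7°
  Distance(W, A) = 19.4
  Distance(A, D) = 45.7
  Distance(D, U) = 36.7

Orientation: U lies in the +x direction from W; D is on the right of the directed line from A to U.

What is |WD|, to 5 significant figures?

31.531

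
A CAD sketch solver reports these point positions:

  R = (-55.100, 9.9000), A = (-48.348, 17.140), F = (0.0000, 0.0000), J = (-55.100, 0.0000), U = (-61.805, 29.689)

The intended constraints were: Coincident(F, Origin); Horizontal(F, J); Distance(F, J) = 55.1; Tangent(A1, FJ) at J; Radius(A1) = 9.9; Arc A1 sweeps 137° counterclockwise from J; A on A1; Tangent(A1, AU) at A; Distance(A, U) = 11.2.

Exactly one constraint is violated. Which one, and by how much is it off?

Distance(A, U) = 11.2 — off by 7.20.

F = (0.00, 0.00) ✓; F.y = 0.00, J.y = 0.00 ✓; |FJ| = 55.10 ✓; ∠(RJ, JF) = 90.00° ✓; |RJ| = 9.900 ✓; bearing(R→A) − bearing(R→J) = 137.0° ✓; |RA| = 9.900 ✓; ∠(RA, AU) = 90.00° ✓; |AU| = 18.40 ✗.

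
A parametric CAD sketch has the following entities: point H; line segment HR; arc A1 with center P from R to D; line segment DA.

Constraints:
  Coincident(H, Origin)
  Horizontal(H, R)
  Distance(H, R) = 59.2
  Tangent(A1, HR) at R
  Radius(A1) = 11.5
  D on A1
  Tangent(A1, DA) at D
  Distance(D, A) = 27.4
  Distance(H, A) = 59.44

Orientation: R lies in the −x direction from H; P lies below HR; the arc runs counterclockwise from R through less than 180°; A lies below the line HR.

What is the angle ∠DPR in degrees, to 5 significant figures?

139.74°

H is at the origin; HR is horizontal with |HR| = 59.2 and R on the −x side, so R = (-59.200, 0.0000). Since A1 is tangent to HR there, PR ⟂ HR, so P = R + (0, -11.5) = (-59.200, -11.500). Since PD ⟂ DA (tangency), |PA| = √(11.5² + 27.4²) = 29.715 regardless of where D sits on A1. So A lies on both circle(H, 59.44) and circle(P, 29.715); the below-HR intersection is A = (-45.721, -37.983). D is the foot of the tangent from A: D = (-66.632, -20.276).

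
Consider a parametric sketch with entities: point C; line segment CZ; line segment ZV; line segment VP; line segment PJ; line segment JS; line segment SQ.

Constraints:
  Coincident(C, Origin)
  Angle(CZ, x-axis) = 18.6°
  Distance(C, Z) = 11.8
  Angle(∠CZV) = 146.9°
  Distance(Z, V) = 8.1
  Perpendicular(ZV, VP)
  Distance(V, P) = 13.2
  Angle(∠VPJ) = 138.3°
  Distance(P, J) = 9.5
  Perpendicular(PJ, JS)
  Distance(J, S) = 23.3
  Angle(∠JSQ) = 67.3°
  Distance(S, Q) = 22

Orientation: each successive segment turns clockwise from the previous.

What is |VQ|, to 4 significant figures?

6.102

C is at the origin; CZ runs at 18.6° with length 11.8, so Z = (11.18, 3.764). ∠CZV = 146.9° gives ZV at -14.50° from the x-axis; with |ZV| = 8.1, V = (19.03, 1.736). ZV ⟂ VP, so VP runs at -104.5°; with |VP| = 13.2, P = (15.72, -11.04). ∠VPJ = 138.3° gives PJ at -146.2° from the x-axis; with |PJ| = 9.5, J = (7.826, -16.33). PJ ⟂ JS, so JS runs at 123.8°; with |JS| = 23.3, S = (-5.135, 3.033). ∠JSQ = 67.3° gives SQ at 11.10° from the x-axis; with |SQ| = 22.0, Q = (16.45, 7.269). Then |VQ| = |Q − V| = 6.102.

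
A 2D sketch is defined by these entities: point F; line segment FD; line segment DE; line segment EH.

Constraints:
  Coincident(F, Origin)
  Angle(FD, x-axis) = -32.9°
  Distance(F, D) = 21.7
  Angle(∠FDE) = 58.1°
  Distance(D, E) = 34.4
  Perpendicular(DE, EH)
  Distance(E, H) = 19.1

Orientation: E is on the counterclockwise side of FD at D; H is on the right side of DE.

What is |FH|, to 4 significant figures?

43.98

∠FDE = 58.1°, so DE runs at -32.9° + (180° − 58.1°) = 89.00° from the x-axis; with |DE| = 34.4, E = D + 34.4·(cos 89.00°, sin 89.00°) = (18.82, 22.61). DE ⟂ EH; with |EH| = 19.1 on the right of DE, H = E + 19.1·(0.9998, -0.01745) = (37.92, 22.27). Then |FH| = |H − F| = 43.98.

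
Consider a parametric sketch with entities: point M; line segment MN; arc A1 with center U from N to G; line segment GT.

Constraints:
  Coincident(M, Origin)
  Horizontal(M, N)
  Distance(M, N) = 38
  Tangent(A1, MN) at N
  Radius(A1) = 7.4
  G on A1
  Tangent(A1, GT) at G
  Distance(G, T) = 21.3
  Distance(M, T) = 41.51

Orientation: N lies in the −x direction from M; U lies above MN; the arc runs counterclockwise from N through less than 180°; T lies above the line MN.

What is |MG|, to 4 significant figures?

31.45

Checks: ∠(UN, NM) = 90.00° ✓; |UG| = 7.400 ✓; ∠(UG, GT) = 90.00° ✓; |GT| = 21.30 ✓; |MT| = 41.51 ✓.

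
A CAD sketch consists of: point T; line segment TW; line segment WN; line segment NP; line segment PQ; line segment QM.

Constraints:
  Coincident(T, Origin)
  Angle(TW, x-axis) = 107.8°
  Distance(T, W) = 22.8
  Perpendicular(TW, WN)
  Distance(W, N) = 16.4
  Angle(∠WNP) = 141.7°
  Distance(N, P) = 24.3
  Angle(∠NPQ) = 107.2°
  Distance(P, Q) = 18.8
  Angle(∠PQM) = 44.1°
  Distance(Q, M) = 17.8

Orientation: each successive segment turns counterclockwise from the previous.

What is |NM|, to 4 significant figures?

17.07

T is at the origin; TW runs at 107.8° with length 22.8, so W = (-6.970, 21.71). TW ⟂ WN, so WN runs at -162.2°; with |WN| = 16.4, N = (-22.58, 16.70). ∠WNP = 141.7° gives NP at -123.9° from the x-axis; with |NP| = 24.3, P = (-36.14, -3.474). ∠NPQ = 107.2° gives PQ at -51.10° from the x-axis; with |PQ| = 18.8, Q = (-24.33, -18.11). ∠PQM = 44.1° gives QM at 84.80° from the x-axis; with |QM| = 17.8, M = (-22.72, -0.3784). Then |NM| = |M − N| = 17.07.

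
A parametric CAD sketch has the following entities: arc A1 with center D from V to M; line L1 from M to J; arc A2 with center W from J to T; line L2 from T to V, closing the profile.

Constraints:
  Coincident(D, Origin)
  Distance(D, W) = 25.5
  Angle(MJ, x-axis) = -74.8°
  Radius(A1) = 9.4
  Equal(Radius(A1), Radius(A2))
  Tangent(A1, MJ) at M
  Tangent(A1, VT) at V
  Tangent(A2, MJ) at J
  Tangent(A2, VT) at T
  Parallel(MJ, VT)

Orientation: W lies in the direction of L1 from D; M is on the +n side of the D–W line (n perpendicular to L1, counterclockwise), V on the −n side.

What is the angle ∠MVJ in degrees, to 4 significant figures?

53.60°

The slot axis is L1's direction at -74.8°, so u = (cos -74.8°, sin -74.8°) = (0.2622, -0.9650) and n = (−sin -74.8°, cos -74.8°) = (0.9650, 0.2622). D is at the origin and W lies 25.5 along u from D, so W = 25.5·u = (6.686, -24.61). Tangency of A1 to both parallel lines with radius 9.4 puts M and V at D ± 9.4·n: M = (9.071, 2.465), V = (-9.071, -2.465). Equal radii place J and T the same way about W: J = W + 9.4·n = (15.76, -22.14), T = W − 9.4·n = (-2.385, -27.07). Then cos ∠MVJ = VM·VJ / (|VM||VJ|), giving 53.60°.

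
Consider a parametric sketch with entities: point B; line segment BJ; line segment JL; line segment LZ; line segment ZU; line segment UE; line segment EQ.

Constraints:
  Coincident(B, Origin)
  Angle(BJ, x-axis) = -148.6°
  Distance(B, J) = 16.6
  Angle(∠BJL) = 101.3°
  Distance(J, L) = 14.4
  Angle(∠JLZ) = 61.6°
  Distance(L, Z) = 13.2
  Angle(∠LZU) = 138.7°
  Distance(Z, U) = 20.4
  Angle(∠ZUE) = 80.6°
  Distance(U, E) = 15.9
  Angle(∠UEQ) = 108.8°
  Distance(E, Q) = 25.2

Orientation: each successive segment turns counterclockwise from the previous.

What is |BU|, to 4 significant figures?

8.124

B is at the origin; BJ runs at -148.6° with length 16.6, so J = (-14.17, -8.649). ∠BJL = 101.3° gives JL at -69.90° from the x-axis; with |JL| = 14.4, L = (-9.220, -22.17). ∠JLZ = 61.6° gives LZ at 48.50° from the x-axis; with |LZ| = 13.2, Z = (-0.4737, -12.29). ∠LZU = 138.7° gives ZU at 89.80° from the x-axis; with |ZU| = 20.4, U = (-0.4024, 8.114). Then |BU| = |U − B| = 8.124.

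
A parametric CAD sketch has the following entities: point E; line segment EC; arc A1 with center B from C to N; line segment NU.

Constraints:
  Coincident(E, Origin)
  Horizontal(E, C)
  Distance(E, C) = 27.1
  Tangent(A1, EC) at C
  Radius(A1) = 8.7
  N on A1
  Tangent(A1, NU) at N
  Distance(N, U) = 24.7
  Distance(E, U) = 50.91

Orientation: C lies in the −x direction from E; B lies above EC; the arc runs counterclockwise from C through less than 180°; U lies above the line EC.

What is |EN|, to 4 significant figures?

26.27

Checks: |BN| = 8.700 ✓; ∠(BN, NU) = 90.00° ✓; |NU| = 24.70 ✓; |EU| = 50.91 ✓.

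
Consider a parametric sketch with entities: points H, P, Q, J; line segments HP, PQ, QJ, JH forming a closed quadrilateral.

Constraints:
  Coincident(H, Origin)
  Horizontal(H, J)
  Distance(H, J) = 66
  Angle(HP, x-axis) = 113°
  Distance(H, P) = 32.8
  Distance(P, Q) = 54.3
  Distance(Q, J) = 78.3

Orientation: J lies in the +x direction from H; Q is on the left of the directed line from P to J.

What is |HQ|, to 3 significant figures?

72.6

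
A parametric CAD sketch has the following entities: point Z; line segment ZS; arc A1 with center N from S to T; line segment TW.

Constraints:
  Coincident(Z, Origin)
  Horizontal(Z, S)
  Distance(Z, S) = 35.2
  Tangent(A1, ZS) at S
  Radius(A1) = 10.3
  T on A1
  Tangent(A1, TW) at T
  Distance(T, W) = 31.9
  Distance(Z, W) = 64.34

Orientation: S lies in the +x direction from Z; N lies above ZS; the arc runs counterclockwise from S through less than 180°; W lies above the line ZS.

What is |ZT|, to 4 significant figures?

46.22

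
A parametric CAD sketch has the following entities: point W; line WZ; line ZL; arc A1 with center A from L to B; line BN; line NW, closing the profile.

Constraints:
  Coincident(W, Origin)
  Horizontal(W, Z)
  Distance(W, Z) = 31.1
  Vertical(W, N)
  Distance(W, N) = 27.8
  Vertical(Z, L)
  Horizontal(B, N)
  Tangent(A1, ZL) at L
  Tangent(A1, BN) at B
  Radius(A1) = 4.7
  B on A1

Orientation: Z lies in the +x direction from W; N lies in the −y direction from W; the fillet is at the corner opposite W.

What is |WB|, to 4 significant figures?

38.34

The virtual corner opposite W is at (31.10, -27.80). Since A1 is tangent to ZL there, AL ⟂ ZL and A1 meets BN tangentially, so AB is at right angles to BN, with radius 4.7, so the center A sits 4.7 in from both sides at A = (26.40, -23.10). That places the tangent points at L = (31.10, -23.10) on ZL and B = (26.40, -27.80) on BN. Then |WB| = |B − W| = 38.34.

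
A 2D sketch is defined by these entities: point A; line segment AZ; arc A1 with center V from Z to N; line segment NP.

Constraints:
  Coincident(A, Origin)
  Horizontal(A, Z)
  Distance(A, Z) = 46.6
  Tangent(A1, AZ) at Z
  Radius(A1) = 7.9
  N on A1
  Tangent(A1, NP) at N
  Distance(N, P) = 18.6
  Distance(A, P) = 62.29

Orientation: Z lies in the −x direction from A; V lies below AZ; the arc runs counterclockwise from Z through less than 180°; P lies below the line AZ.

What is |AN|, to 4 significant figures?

54.86

A is at the origin; AZ is horizontal with |AZ| = 46.6 and Z on the −x side, so Z = (-46.60, 0.000). Since A1 is tangent to AZ there, VZ ⟂ AZ, so V = Z + (0, -7.9) = (-46.60, -7.900). Since VN ⟂ NP (tangency), |VP| = √(7.9² + 18.6²) = 20.21 regardless of where N sits on A1. So P lies on both circle(A, 62.29) and circle(V, 20.21); the below-AZ intersection is P = (-56.94, -25.26). N is the foot of the tangent from P: N = (-54.43, -6.835).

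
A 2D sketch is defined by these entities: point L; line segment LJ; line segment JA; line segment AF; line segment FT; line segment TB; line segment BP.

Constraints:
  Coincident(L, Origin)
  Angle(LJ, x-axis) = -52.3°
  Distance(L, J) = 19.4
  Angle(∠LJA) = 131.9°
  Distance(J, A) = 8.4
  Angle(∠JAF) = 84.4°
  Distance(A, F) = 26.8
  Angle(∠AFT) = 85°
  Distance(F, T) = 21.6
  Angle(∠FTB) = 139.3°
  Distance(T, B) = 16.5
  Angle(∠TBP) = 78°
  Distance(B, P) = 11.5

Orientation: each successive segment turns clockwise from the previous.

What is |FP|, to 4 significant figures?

30.62

L is at the origin; LJ runs at -52.3° with length 19.4, so J = (11.86, -15.35). ∠LJA = 131.9° gives JA at -100.4° from the x-axis; with |JA| = 8.4, A = (10.35, -23.61). ∠JAF = 84.4° gives AF at 164.0° from the x-axis; with |AF| = 26.8, F = (-15.41, -16.22). ∠AFT = 85.0° gives FT at 69.00° from the x-axis; with |FT| = 21.6, T = (-7.674, 3.941). ∠FTB = 139.3° gives TB at 28.30° from the x-axis; with |TB| = 16.5, B = (6.854, 11.76). ∠TBP = 78.0° gives BP at -73.70° from the x-axis; with |BP| = 11.5, P = (10.08, 0.7254). Then |FP| = |P − F| = 30.62.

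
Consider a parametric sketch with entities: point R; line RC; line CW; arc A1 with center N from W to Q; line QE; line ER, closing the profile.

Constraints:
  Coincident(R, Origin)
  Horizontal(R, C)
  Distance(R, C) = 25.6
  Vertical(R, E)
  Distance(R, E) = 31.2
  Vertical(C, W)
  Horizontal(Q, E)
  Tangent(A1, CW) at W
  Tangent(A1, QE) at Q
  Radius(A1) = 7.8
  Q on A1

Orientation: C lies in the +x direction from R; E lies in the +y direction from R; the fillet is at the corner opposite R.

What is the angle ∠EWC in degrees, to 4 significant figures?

106.9°

The virtual corner opposite R is at (25.60, 31.20). Tangency of A1 to CW means the radius NW is perpendicular to CW and tangency of A1 to QE means the radius NQ is perpendicular to QE, with radius 7.8, so the center N sits 7.8 in from both sides at N = (17.80, 23.40). That places the tangent points at W = (25.60, 23.40) on CW and Q = (17.80, 31.20) on QE. Then cos ∠EWC = WE·WC / (|WE||WC|), giving 106.9°.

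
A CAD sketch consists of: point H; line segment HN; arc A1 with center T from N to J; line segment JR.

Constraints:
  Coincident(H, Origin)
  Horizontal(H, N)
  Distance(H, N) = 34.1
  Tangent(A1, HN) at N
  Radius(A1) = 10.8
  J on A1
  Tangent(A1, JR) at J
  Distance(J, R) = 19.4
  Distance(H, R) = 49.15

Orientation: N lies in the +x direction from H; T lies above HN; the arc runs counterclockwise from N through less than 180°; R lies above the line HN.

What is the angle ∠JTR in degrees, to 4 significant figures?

60.90°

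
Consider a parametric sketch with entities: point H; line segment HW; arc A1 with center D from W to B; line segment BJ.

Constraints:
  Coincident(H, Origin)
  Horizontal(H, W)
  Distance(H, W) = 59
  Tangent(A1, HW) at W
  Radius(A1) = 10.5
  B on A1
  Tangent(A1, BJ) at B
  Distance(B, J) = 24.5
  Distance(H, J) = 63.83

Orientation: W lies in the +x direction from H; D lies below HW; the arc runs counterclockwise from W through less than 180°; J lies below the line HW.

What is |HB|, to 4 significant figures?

50.12

Checks: |DB| = 10.50 ✓; ∠(DB, BJ) = 90.00° ✓; |BJ| = 24.50 ✓; |HJ| = 63.83 ✓.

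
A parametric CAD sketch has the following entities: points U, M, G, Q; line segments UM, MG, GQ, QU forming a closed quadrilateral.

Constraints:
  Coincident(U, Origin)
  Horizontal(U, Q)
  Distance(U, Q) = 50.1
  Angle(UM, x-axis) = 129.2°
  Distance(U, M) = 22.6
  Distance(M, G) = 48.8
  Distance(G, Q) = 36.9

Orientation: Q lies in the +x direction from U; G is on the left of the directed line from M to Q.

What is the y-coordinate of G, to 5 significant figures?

32.283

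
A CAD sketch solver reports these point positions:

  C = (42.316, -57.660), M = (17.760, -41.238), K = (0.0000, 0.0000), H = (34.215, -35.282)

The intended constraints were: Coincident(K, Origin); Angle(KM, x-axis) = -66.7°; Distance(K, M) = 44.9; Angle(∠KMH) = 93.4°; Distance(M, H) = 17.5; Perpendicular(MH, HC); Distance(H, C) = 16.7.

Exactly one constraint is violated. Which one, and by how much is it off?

Distance(H, C) = 16.7 — off by 7.10.

K = (0.00, 0.00) ✓; KM at -66.70° ✓; |KM| = 44.90 ✓; ∠KMH = 93.40° ✓; |MH| = 17.50 ✓; ∠(MH, HC) = 90.00° ✓; |HC| = 23.80 ✗.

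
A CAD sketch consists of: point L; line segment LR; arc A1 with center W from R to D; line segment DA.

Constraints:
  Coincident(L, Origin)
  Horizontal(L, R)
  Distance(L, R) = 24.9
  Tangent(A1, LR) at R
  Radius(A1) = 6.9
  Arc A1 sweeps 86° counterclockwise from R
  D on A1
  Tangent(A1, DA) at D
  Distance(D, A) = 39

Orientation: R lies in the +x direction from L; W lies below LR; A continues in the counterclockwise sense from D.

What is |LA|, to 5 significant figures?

47.835

L is at the origin; L and R share the same y with |LR| = 24.9 and R on the +x side, so R = (24.900, 0.0000). Since A1 is tangent to LR there, WR ⟂ LR, so W = R + (0, -6.9) = (24.900, -6.9000). On A1, R sits at bearing 90° from W; an 86° counterclockwise sweep puts D at bearing 176°, so D = W + 6.9·(cos 176°, sin 176°) = (18.017, -6.4187). Since A1 is tangent to DA there, WD ⟂ DA, so DA runs along (−sin 176°, cos 176°); with |DA| = 39.0, A = (15.296, -45.324). Then |LA| = |A − L| = 47.835.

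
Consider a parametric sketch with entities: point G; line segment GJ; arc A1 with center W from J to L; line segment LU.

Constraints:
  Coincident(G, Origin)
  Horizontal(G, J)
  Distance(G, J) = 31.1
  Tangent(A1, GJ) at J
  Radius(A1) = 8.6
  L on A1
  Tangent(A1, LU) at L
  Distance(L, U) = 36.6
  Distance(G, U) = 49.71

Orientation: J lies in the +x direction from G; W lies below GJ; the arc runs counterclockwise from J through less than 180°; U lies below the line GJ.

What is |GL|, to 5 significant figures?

23.994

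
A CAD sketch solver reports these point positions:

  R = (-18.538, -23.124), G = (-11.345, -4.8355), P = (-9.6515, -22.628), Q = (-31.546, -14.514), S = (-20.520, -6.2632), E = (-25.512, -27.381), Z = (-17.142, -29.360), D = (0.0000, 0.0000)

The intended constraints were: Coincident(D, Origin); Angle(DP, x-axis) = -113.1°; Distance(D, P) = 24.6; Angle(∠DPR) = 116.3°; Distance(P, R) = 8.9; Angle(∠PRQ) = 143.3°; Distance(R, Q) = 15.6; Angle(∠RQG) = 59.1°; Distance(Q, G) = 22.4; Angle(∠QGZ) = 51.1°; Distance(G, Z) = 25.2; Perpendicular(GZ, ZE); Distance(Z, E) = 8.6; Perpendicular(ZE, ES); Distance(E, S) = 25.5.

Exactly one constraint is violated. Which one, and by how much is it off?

Distance(E, S) = 25.5 — off by 3.80.

D = (0.00, 0.00) ✓; DP at -113.1° ✓; |DP| = 24.60 ✓; ∠DPR = 116.3° ✓; |PR| = 8.900 ✓; ∠PRQ = 143.3° ✓; |RQ| = 15.60 ✓; ∠RQG = 59.10° ✓; |QG| = 22.40 ✓; ∠QGZ = 51.10° ✓; |GZ| = 25.20 ✓; ∠(GZ, ZE) = 90.00° ✓; |ZE| = 8.601 ✓; ∠(ZE, ES) = 90.00° ✓; |ES| = 21.70 ✗.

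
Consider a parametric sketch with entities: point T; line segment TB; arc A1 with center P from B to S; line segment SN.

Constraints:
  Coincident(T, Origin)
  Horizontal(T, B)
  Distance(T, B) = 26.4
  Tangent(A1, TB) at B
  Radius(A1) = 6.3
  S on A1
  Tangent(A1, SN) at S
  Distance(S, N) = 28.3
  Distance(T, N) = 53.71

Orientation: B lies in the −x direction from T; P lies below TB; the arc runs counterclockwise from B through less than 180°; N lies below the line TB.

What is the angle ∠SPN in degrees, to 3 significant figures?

77.4°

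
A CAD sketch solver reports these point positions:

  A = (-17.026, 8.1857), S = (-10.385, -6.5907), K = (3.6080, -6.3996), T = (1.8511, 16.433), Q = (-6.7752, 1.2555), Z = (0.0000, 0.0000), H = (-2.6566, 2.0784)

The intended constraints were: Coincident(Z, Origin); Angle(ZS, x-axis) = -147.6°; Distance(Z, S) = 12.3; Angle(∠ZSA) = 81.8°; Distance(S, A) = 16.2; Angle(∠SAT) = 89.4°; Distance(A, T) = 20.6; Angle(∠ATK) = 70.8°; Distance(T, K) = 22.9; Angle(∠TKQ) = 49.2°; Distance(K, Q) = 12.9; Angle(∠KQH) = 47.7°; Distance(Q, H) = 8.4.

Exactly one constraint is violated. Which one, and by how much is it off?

Distance(Q, H) = 8.4 — off by 4.20.

Z = (0.00, 0.00) ✓; ZS at -147.6° ✓; |ZS| = 12.30 ✓; ∠ZSA = 81.80° ✓; |SA| = 16.20 ✓; ∠SAT = 89.40° ✓; |AT| = 20.60 ✓; ∠ATK = 70.80° ✓; |TK| = 22.90 ✓; ∠TKQ = 49.20° ✓; |KQ| = 12.90 ✓; ∠KQH = 47.70° ✓; |QH| = 4.200 ✗.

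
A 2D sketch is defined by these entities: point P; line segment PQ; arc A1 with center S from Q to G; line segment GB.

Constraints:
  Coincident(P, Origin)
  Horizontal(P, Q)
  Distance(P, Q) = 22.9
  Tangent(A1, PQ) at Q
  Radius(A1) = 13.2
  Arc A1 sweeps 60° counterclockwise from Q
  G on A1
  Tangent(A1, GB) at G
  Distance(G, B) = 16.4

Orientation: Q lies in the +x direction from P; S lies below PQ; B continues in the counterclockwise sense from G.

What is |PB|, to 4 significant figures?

21.06

P is at the origin; P and Q share the same y with |PQ| = 22.9 and Q on the +x side, so Q = (22.90, 0.000). A1 meets PQ tangentially, so SQ is at right angles to PQ, so S = Q + (0, -13.2) = (22.90, -13.20). On A1, Q sits at bearing 90° from S; a 60° counterclockwise sweep puts G at bearing 150°, so G = S + 13.2·(cos 150°, sin 150°) = (11.47, -6.600). A1 meets GB tangentially, so SG is at right angles to GB, so GB runs along (−sin 150°, cos 150°); with |GB| = 16.4, B = (3.268, -20.80). Then |PB| = |B − P| = 21.06.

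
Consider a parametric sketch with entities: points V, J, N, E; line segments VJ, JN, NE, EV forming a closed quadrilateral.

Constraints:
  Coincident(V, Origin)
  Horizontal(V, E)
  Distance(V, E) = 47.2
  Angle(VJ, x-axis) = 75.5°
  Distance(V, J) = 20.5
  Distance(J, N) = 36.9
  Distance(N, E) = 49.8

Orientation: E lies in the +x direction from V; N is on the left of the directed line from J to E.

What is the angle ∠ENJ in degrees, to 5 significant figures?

62.832°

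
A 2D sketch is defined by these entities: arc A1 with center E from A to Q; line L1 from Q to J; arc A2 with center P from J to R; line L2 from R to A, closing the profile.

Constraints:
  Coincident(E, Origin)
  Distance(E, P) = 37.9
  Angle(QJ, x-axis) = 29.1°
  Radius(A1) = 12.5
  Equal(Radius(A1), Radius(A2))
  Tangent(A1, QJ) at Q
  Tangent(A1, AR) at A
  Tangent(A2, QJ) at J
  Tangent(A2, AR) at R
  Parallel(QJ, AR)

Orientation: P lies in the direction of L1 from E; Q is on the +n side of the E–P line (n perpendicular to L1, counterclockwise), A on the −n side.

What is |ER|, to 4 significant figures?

39.91

The slot axis is L1's direction at 29.1°, so u = (cos 29.1°, sin 29.1°) = (0.8738, 0.4863) and n = (−sin 29.1°, cos 29.1°) = (-0.4863, 0.8738). E is at the origin and P lies 37.9 along u from E, so P = 37.9·u = (33.12, 18.43). Tangency of A1 to both parallel lines with radius 12.5 puts Q and A at E ± 12.5·n: Q = (-6.079, 10.92), A = (6.079, -10.92). Equal radii place J and R the same way about P: J = P + 12.5·n = (27.04, 29.35), R = P − 12.5·n = (39.20, 7.510). Then |ER| = |R − E| = 39.91.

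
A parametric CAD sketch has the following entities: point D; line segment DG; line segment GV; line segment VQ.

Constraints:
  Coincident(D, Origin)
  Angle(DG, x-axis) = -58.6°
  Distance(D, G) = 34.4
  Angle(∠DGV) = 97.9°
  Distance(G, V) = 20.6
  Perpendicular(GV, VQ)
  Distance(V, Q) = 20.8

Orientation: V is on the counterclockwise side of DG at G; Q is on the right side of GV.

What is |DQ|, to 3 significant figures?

60.4

D is at the origin; DG runs at -58.6° with length 34.4, so G = 34.4·(cos -58.6°, sin -58.6°) = (17.9, -29.4). ∠DGV = 97.9°, so GV runs at -58.6° + (180° − 97.9°) = 23.5° from the x-axis; with |GV| = 20.6, V = G + 20.6·(cos 23.5°, sin 23.5°) = (36.8, -21.1). GV is perpendicular to VQ; with |VQ| = 20.8 on the right of GV, Q = V + 20.8·(0.399, -0.917) = (45.1, -40.2). Then |DQ| = |Q − D| = 60.4.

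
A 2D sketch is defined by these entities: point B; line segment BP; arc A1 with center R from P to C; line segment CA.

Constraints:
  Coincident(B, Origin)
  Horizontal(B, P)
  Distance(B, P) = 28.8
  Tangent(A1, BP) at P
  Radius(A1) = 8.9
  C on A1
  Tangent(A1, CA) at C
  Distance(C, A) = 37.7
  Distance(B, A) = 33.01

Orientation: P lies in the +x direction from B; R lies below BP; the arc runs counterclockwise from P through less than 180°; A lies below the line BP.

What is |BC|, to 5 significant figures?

22.076

B is at the origin; BP is horizontal with |BP| = 28.8 and P on the +x side, so P = (28.800, 0.0000). Since A1 is tangent to BP there, RP ⟂ BP, so R = P + (0, -8.9) = (28.800, -8.9000). Since RC ⟂ CA (tangency), |RA| = √(8.9² + 37.7²) = 38.736 regardless of where C sits on A1. So A lies on both circle(B, 33.01) and circle(R, 38.736); the below-BP intersection is A = (-1.5473, -32.974). C is the foot of the tangent from A: C = (21.815, -3.3848).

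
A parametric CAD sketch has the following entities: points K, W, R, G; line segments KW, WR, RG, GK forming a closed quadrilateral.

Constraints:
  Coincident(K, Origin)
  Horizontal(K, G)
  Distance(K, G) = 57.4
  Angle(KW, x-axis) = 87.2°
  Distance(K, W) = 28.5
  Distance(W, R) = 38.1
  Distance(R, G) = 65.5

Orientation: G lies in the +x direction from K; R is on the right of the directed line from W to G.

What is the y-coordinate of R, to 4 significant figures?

-8.573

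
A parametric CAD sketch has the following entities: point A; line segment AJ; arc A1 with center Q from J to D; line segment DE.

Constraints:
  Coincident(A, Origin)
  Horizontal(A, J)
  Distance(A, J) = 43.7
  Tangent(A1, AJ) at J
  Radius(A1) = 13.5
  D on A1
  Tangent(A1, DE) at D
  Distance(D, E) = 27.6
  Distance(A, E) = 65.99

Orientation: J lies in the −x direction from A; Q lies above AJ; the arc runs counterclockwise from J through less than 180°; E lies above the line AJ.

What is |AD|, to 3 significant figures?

39.4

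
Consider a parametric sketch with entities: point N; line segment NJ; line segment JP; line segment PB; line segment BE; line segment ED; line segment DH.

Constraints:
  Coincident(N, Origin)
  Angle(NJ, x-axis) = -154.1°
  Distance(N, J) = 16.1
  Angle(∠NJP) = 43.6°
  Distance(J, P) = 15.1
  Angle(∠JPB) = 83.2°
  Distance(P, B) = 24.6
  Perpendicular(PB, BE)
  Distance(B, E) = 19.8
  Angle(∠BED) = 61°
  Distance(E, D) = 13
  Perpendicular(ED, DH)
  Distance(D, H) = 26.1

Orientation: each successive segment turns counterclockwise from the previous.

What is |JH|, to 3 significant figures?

34.2

N is at the origin; NJ runs at -154.1° with length 16.1, so J = (-14.5, -7.03). ∠NJP = 43.6° gives JP at -17.7° from the x-axis; with |JP| = 15.1, P = (-0.0977, -11.6). ∠JPB = 83.2° gives PB at 79.1° from the x-axis; with |PB| = 24.6, B = (4.55, 12.5). PB is perpendicular to BE, so BE runs at 169°; with |BE| = 19.8, E = (-14.9, 16.3). ∠BED = 61.0° gives ED at -71.9° from the x-axis; with |ED| = 13.0, D = (-10.8, 3.92). The perpendicularity gives DH at right angles to ED, so DH runs at 18.1°; with |DH| = 26.1, H = (14.0, 12.0). Then |JH| = |H − J| = 34.2.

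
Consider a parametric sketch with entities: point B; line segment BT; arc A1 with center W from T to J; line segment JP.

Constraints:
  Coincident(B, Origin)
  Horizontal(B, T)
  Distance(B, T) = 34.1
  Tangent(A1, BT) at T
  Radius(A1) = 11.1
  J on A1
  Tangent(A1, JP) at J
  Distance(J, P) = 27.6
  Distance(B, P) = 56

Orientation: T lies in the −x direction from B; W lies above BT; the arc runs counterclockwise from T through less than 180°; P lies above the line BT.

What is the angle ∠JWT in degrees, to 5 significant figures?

120.77°

B is at the origin; BT is horizontal with |BT| = 34.1 and T on the −x side, so T = (-34.100, 0.0000). A1 meets BT tangentially, so WT is at right angles to BT, so W = T + (0, 11.1) = (-34.100, 11.100). Since WJ ⟂ JP (tangency), |WP| = √(11.1² + 27.6²) = 29.748 regardless of where J sits on A1. So P lies on both circle(B, 56.0) and circle(W, 29.748); the above-BT intersection is P = (-38.682, 40.493). J is the foot of the tangent from P: J = (-24.562, 16.778).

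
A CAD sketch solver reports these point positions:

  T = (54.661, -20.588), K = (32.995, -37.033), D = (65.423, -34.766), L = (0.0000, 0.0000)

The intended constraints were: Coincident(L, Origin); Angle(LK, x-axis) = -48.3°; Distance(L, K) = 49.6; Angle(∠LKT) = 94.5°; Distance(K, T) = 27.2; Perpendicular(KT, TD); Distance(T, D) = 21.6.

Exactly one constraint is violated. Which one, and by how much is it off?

Distance(T, D) = 21.6 — off by 3.80.

L = (0.00, 0.00) ✓; LK at -48.30° ✓; |LK| = 49.60 ✓; ∠LKT = 94.50° ✓; |KT| = 27.20 ✓; ∠(KT, TD) = 90.00° ✓; |TD| = 17.80 ✗.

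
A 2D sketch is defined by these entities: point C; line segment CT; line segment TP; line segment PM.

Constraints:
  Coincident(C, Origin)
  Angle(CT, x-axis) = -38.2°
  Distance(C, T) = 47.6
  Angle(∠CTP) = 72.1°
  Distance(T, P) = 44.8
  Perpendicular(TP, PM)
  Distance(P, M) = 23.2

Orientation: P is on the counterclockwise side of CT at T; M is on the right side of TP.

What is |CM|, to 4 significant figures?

74.85

C is at the origin; CT runs at -38.2° with length 47.6, so T = 47.6·(cos -38.2°, sin -38.2°) = (37.41, -29.44). ∠CTP = 72.1°, so TP runs at -38.2° + (180° − 72.1°) = 69.70° from the x-axis; with |TP| = 44.8, P = T + 44.8·(cos 69.70°, sin 69.70°) = (52.95, 12.58). The perpendicularity gives PM at right angles to TP; with |PM| = 23.2 on the right of TP, M = P + 23.2·(0.9379, -0.3469) = (74.71, 4.532). Then |CM| = |M − C| = 74.85.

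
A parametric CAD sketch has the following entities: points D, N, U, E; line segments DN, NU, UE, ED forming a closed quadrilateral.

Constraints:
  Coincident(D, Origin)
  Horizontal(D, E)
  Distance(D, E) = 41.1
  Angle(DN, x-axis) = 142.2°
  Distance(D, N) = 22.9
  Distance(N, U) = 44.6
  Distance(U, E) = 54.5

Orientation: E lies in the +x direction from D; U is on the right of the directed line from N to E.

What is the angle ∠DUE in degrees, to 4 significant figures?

47.89°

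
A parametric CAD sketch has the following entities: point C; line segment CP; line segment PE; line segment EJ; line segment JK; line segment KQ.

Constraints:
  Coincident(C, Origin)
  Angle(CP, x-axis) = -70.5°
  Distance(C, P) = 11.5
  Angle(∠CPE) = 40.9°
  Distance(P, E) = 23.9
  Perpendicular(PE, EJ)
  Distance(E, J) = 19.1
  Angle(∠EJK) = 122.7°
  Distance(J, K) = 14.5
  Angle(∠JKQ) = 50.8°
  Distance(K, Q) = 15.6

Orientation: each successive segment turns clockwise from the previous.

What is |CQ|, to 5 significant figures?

6.1654

∠EJK = 122.7° gives JK at 3.1000° from the x-axis; with |JK| = 14.5, K = (6.9709, 18.356). ∠JKQ = 50.8° gives KQ at -126.10° from the x-axis; with |KQ| = 15.6, Q = (-2.2205, 5.7517). Then |CQ| = |Q − C| = 6.1654.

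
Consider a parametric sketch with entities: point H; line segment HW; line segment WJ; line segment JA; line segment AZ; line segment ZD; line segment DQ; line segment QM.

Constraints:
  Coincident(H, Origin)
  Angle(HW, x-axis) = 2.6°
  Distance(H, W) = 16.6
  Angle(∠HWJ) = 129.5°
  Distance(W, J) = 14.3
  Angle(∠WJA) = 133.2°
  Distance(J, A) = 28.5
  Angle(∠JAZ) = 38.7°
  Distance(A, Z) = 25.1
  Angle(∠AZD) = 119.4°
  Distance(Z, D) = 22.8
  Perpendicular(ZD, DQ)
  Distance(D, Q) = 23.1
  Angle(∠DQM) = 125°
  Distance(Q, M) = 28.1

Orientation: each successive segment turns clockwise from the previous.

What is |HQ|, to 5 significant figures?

41.332

∠AZD = 119.4° gives ZD at 63.400° from the x-axis; with |ZD| = 22.8, D = (20.008, 2.9342). ZD is perpendicular to DQ, so DQ runs at -26.600°; with |DQ| = 23.1, Q = (40.663, -7.4091). Then |HQ| = |Q − H| = 41.332.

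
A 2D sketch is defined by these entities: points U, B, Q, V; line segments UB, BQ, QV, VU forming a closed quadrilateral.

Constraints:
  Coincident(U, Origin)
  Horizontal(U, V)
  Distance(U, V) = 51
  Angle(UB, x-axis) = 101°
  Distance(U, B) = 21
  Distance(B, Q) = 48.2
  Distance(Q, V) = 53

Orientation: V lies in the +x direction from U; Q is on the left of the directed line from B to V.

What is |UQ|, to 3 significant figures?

60.7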